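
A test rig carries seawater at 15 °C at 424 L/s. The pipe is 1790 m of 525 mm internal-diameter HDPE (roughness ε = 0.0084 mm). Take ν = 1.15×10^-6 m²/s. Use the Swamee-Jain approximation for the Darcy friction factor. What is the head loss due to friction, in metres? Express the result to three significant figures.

h_f ≈ 8.13 m

V = 4Q/(πD²) = 4·0.424/(π·0.525²) = 1.959 m/s
Re = VD/ν = 1.959·0.525/1.15×10^-6 = 8.94×10^5 → turbulent
ε/D = 0.0084/525 = 1.60×10^-5
Swamee-Jain: f = 0.01219
h_f = f(L/D)V²/(2g) = 0.01219·(1790/0.525)·1.959²/(2·9.81) = 8.126 m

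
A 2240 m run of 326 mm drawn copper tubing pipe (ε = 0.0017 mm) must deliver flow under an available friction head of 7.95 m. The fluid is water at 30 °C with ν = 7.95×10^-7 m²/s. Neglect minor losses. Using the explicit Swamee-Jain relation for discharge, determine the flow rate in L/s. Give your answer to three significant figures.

Swamee-Jain (Type II): Q = -0.965·√(gD⁵h_f/L)·ln[ε/(3.7D) + √(3.17ν²L/(gD³h_f))]
√(gD⁵h_f/L) = √(9.81·0.326⁵·7.95/2240) = 0.01132
ε/(3.7D) = 1.41×10^-6; √(3.17ν²L/(gD³h_f)) = 4.08×10^-5
Q = -0.965·0.01132·ln(4.216×10^-5) = 0.1101 m³/s
Check: V = 1.32 m/s, Re = 5.41×10^5, f = 0.01300, h_f = 7.92 m ≈ 7.95 m ✓

Q ≈ 110 L/s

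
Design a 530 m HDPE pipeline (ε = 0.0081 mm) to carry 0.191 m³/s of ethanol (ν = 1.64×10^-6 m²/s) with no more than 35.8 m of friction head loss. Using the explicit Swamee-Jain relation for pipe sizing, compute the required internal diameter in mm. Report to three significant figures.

Swamee-Jain (Type III): D = 0.66·[ε^1.25·(LQ²/(gh_f))^4.75 + ν·Q^9.4·(L/(gh_f))^5.2]^0.04
LQ²/(gh_f) = 0.05505; L/(gh_f) = 1.509
Term 1 = ε^1.25·(…)^4.75 = 4.51×10^-13; Term 2 = ν·Q^9.4·(…)^5.2 = 2.43×10^-12
D = 0.66·(4.51×10^-13 + 2.43×10^-12)^0.04 = 0.2280 m = 228 mm
Check: V = 4.68 m/s, Re = 6.50×10^5, f = 0.01313, h_f = 34.0 m ≈ 35.8 m ✓

D ≈ 228 mm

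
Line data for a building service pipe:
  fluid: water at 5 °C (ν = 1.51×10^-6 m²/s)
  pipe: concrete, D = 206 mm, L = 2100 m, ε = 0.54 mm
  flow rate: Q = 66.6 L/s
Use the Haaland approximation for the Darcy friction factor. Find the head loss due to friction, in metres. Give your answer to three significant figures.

h_f ≈ 53.4 m

V = 4Q/(πD²) = 4·0.0666/(π·0.206²) = 1.998 m/s
Re = VD/ν = 1.998·0.206/1.51×10^-6 = 2.73×10^5 → turbulent
ε/D = 0.54/206 = 0.00262
Haaland: f = 0.02574
h_f = f(L/D)V²/(2g) = 0.02574·(2100/0.206)·1.998²/(2·9.81) = 53.40 m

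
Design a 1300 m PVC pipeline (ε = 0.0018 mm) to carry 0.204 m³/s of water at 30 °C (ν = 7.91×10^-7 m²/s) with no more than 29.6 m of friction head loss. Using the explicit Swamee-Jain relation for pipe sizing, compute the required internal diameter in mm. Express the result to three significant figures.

Swamee-Jain (Type III): D = 0.66·[ε^1.25·(LQ²/(gh_f))^4.75 + ν·Q^9.4·(L/(gh_f))^5.2]^0.04
LQ²/(gh_f) = 0.1863; L/(gh_f) = 4.477
Term 1 = ε^1.25·(…)^4.75 = 2.25×10^-11; Term 2 = ν·Q^9.4·(…)^5.2 = 6.22×10^-10
D = 0.66·(2.25×10^-11 + 6.22×10^-10)^0.04 = 0.2831 m = 283 mm
Check: V = 3.24 m/s, Re = 1.16×10^6, f = 0.01150, h_f = 28.3 m ≈ 29.6 m ✓

D ≈ 283 mm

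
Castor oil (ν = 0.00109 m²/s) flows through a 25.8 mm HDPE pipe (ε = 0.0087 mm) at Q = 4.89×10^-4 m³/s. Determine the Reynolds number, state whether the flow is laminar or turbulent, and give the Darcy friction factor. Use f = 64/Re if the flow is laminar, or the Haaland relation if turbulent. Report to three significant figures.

Re ≈ 22.1; laminar; f = 64/Re ≈ 2.89

V = 4Q/(πD²) = 0.9354 m/s
Re = VD/ν = 0.9354·0.0258/0.00109 = 22.1
Re < 2300 → laminar → f = 64/Re = 2.891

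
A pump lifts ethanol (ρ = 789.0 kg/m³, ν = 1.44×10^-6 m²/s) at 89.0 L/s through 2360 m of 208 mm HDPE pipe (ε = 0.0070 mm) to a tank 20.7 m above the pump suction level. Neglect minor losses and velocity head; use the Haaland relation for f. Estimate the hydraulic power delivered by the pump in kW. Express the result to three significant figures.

V = 4Q/(πD²) = 2.619 m/s; Re = 3.78×10^5; ε/D = 3.37×10^-5; f = 0.01408
h_f = f(L/D)V²/2g = 55.85 m
Total head H = z + h_f = 20.7 + 55.85 = 76.55 m
P_hyd = ρgQH = 789.0·9.81·0.0890·76.55 = 52.73 kW

P_hyd ≈ 52.7 kW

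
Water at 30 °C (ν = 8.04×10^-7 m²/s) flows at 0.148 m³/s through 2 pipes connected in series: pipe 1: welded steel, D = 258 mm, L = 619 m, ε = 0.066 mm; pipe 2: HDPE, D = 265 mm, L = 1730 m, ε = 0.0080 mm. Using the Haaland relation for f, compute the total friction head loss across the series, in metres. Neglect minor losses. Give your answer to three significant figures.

H ≈ 44.5 m

Pipe 1: V = 2.831 m/s, Re = 9.08×10^5, ε/D = 2.56×10^-4, f = 0.01525, h_1 = f(L/D)V²/2g = 14.94 m
Pipe 2: V = 2.683 m/s, Re = 8.84×10^5, ε/D = 3.02×10^-5, f = 0.01236, h_2 = f(L/D)V²/2g = 29.60 m
Series → Q common, losses add: H = Σh = 44.55 m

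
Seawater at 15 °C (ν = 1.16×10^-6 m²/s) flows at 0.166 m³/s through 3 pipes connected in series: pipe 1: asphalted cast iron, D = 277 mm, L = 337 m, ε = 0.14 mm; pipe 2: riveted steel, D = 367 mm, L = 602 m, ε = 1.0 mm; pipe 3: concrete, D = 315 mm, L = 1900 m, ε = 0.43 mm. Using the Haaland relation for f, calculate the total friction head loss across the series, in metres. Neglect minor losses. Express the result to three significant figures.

Pipe 1: V = 2.755 m/s, Re = 6.58×10^5, ε/D = 5.05×10^-4, f = 0.01742, h_1 = f(L/D)V²/2g = 8.198 m
Pipe 2: V = 1.569 m/s, Re = 4.96×10^5, ε/D = 0.00272, f = 0.02579, h_2 = f(L/D)V²/2g = 5.309 m
Pipe 3: V = 2.130 m/s, Re = 5.78×10^5, ε/D = 0.00137, f = 0.02162, h_3 = f(L/D)V²/2g = 30.16 m
Series → Q common, losses add: H = Σh = 43.66 m

H ≈ 43.7 m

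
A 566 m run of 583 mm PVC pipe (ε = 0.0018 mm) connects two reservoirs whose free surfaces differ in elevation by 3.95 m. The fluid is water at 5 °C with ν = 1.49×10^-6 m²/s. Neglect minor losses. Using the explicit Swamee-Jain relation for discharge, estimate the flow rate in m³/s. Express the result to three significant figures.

Q ≈ 0.698 m³/s

Swamee-Jain (Type II): Q = -0.965·√(gD⁵h_f/L)·ln[ε/(3.7D) + √(3.17ν²L/(gD³h_f))]
√(gD⁵h_f/L) = √(9.81·0.583⁵·3.95/566) = 0.06790
ε/(3.7D) = 8.34×10^-7; √(3.17ν²L/(gD³h_f)) = 2.28×10^-5
Q = -0.965·0.06790·ln(2.361×10^-5) = 0.6981 m³/s
Check: V = 2.62 m/s, Re = 1.02×10^6, f = 0.01164, h_f = 3.94 m ≈ 3.95 m ✓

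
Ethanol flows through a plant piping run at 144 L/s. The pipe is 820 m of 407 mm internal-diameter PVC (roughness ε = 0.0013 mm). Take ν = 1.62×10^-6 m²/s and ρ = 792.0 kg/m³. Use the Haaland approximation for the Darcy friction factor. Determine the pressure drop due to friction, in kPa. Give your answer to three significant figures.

V = 4Q/(πD²) = 4·0.144/(π·0.407²) = 1.107 m/s
Re = VD/ν = 1.107·0.407/1.62×10^-6 = 2.78×10^5 → turbulent
ε/D = 0.0013/407 = 3.19×10^-6
Haaland: f = 0.01457
h_f = f(L/D)V²/(2g) = 0.01457·(820/0.407)·1.107²/(2·9.81) = 1.833 m
Δp = ρg·h_f = 792.0·9.81·1.833 = 14.24 kPa

Δp ≈ 14.2 kPa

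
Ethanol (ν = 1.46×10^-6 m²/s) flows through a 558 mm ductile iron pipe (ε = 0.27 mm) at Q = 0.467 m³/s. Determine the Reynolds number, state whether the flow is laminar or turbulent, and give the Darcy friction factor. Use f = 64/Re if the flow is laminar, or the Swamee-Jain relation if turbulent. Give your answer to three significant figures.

Re ≈ 7.30×10^5; turbulent; f ≈ 0.0174

V = 4Q/(πD²) = 1.910 m/s
Re = VD/ν = 1.910·0.558/1.46×10^-6 = 7.30×10^5
Re > 4000 → turbulent; ε/D = 4.84×10^-4
Swamee-Jain: f = 0.01738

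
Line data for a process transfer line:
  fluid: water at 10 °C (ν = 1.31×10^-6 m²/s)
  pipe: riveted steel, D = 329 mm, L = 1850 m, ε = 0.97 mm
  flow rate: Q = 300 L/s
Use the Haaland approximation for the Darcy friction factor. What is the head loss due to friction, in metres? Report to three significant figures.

V = 4Q/(πD²) = 4·0.300/(π·0.329²) = 3.529 m/s
Re = VD/ν = 3.529·0.329/1.31×10^-6 = 8.86×10^5 → turbulent
ε/D = 0.97/329 = 0.00295
Haaland: f = 0.02623
h_f = f(L/D)V²/(2g) = 0.02623·(1850/0.329)·3.529²/(2·9.81) = 93.62 m

h_f ≈ 93.6 m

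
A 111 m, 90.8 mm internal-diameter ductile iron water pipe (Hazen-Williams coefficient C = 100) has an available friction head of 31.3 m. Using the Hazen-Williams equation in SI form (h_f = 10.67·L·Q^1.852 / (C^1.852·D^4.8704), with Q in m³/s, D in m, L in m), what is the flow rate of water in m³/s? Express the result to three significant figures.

Rearranging: Q = [h_f·C^1.852·D^4.8704 / (10.67·L)]^(1/1.852)
Q = [31.3·100^1.852·0.0908^4.8704 / (10.67·111)]^0.540 = 0.02558 m³/s

Q ≈ 0.0256 m³/s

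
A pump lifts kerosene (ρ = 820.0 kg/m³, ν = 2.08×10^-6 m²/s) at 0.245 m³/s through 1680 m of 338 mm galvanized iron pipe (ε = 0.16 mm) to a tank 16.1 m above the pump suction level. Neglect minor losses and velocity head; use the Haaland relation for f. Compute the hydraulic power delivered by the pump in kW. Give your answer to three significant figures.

P_hyd ≈ 96.9 kW

V = 4Q/(πD²) = 2.731 m/s; Re = 4.44×10^5; ε/D = 4.73×10^-4; f = 0.01751
h_f = f(L/D)V²/2g = 33.07 m
Total head H = z + h_f = 16.1 + 33.07 = 49.17 m
P_hyd = ρgQH = 820.0·9.81·0.245·49.17 = 96.90 kW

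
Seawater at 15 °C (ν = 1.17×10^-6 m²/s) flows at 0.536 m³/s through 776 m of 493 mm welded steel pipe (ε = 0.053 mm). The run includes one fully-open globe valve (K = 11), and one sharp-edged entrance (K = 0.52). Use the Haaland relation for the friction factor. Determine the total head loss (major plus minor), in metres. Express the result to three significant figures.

V = 4Q/(πD²) = 2.808 m/s; V²/2g = 0.4018 m
Re = 1.18×10^6, ε/D = 1.08×10^-4 → f = 0.01327 (Haaland)
Major: h_f = f(L/D)·V²/2g = 0.01327·1574·0.4018 = 8.394 m
Minor: ΣK = 11.5; h_m = ΣK·V²/2g = 4.629 m
Total H_L = 8.394 + 4.629 = 13.02 m

H_L ≈ 13.0 m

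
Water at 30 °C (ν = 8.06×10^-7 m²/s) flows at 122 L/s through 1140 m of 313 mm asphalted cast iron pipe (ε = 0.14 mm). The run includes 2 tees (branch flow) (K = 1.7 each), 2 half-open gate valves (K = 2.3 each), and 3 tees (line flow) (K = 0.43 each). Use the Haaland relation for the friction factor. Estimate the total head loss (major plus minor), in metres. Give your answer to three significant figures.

H_L ≈ 9.16 m

V = 4Q/(πD²) = 1.586 m/s; V²/2g = 0.1281 m
Re = 6.16×10^5, ε/D = 4.47×10^-4 → f = 0.01707 (Haaland)
Major: h_f = f(L/D)·V²/2g = 0.01707·3642·0.1281 = 7.968 m
Minor: ΣK = 9.29; h_m = ΣK·V²/2g = 1.190 m
Total H_L = 7.968 + 1.190 = 9.159 m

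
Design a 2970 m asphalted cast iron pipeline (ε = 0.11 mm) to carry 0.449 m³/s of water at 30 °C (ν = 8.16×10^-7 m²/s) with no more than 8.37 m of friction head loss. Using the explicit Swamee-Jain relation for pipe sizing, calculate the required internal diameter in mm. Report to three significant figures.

D ≈ 618 mm

Swamee-Jain (Type III): D = 0.66·[ε^1.25·(LQ²/(gh_f))^4.75 + ν·Q^9.4·(L/(gh_f))^5.2]^0.04
LQ²/(gh_f) = 7.292; L/(gh_f) = 36.17
Term 1 = ε^1.25·(…)^4.75 = 0.141; Term 2 = ν·Q^9.4·(…)^5.2 = 0.0558
D = 0.66·(0.141 + 0.0558)^0.04 = 0.6185 m = 618 mm
Check: V = 1.49 m/s, Re = 1.13×10^6, f = 0.01442, h_f = 7.88 m ≈ 8.37 m ✓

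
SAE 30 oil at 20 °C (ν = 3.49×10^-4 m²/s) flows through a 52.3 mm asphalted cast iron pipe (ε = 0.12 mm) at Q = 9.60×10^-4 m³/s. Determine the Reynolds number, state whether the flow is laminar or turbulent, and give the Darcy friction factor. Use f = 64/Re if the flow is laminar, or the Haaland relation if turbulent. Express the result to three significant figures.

Re ≈ 67.0; laminar; f = 64/Re ≈ 0.956

V = 4Q/(πD²) = 0.4469 m/s
Re = VD/ν = 0.4469·0.0523/3.49×10^-4 = 67.0
Re < 2300 → laminar → f = 64/Re = 0.9557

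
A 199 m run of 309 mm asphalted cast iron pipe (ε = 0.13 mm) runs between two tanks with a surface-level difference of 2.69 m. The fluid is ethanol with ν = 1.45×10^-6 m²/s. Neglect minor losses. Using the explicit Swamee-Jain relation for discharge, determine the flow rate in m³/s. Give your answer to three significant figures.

Swamee-Jain (Type II): Q = -0.965·√(gD⁵h_f/L)·ln[ε/(3.7D) + √(3.17ν²L/(gD³h_f))]
√(gD⁵h_f/L) = √(9.81·0.309⁵·2.69/199) = 0.01933
ε/(3.7D) = 1.14×10^-4; √(3.17ν²L/(gD³h_f)) = 4.13×10^-5
Q = -0.965·0.01933·ln(1.550×10^-4) = 0.1636 m³/s
Check: V = 2.18 m/s, Re = 4.65×10^5, f = 0.01733, h_f = 2.71 m ≈ 2.69 m ✓

Q ≈ 0.164 m³/s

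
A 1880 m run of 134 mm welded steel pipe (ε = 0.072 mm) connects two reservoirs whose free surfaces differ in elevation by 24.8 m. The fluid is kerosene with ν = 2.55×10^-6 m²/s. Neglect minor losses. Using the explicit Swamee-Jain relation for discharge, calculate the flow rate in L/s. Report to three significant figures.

Swamee-Jain (Type II): Q = -0.965·√(gD⁵h_f/L)·ln[ε/(3.7D) + √(3.17ν²L/(gD³h_f))]
√(gD⁵h_f/L) = √(9.81·0.134⁵·24.8/1880) = 0.002365
ε/(3.7D) = 1.45×10^-4; √(3.17ν²L/(gD³h_f)) = 2.57×10^-4
Q = -0.965·0.002365·ln(4.025×10^-4) = 0.01784 m³/s
Check: V = 1.26 m/s, Re = 6.65×10^4, f = 0.02175, h_f = 24.9 m ≈ 24.8 m ✓

Q ≈ 17.8 L/s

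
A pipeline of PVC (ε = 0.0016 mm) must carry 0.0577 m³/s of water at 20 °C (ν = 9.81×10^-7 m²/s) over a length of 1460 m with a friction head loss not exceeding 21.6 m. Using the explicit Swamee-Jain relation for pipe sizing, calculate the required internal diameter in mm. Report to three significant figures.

Swamee-Jain (Type III): D = 0.66·[ε^1.25·(LQ²/(gh_f))^4.75 + ν·Q^9.4·(L/(gh_f))^5.2]^0.04
LQ²/(gh_f) = 0.02294; L/(gh_f) = 6.890
Term 1 = ε^1.25·(…)^4.75 = 9.29×10^-16; Term 2 = ν·Q^9.4·(…)^5.2 = 5.08×10^-14
D = 0.66·(9.29×10^-16 + 5.08×10^-14)^0.04 = 0.1941 m = 194 mm
Check: V = 1.95 m/s, Re = 3.86×10^5, f = 0.01383, h_f = 20.2 m ≈ 21.6 m ✓

D ≈ 194 mm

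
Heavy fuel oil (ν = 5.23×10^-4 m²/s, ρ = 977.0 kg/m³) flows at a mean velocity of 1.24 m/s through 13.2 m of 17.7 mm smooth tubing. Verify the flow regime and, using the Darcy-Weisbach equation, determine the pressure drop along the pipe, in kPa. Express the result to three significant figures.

Δp ≈ 854 kPa

Re = VD/ν = 1.24·0.01770/5.23×10^-4 = 42.0 → laminar (Re < 2300)
f = 64/Re = 1.525
h_f = f(L/D)V²/(2g) = 1.525·(13.2/0.01770)·1.24²/(2·9.81) = 89.13 m
Δp = ρg·h_f = 977.0·9.81·89.13 = 854.3 kPa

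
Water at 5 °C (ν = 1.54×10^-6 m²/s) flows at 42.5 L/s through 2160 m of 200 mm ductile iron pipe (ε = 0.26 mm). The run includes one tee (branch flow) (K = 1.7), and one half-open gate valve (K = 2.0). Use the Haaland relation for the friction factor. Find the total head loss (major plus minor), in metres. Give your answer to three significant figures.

H_L ≈ 22.7 m

V = 4Q/(πD²) = 1.353 m/s; V²/2g = 0.09328 m
Re = 1.76×10^5, ε/D = 0.00130 → f = 0.02217 (Haaland)
Major: h_f = f(L/D)·V²/2g = 0.02217·10800·0.09328 = 22.34 m
Minor: ΣK = 3.70; h_m = ΣK·V²/2g = 0.3451 m
Total H_L = 22.34 + 0.3451 = 22.68 m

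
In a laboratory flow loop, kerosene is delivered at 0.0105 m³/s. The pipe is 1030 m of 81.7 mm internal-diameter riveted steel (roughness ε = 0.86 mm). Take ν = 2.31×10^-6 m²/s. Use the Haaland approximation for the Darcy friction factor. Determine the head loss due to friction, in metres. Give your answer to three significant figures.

h_f ≈ 102 m

V = 4Q/(πD²) = 4·0.0105/(π·0.0817²) = 2.003 m/s
Re = VD/ν = 2.003·0.0817/2.31×10^-6 = 7.08×10^4 → turbulent
ε/D = 0.86/81.7 = 0.0105
Haaland: f = 0.03941
h_f = f(L/D)V²/(2g) = 0.03941·(1030/0.0817)·2.003²/(2·9.81) = 101.6 m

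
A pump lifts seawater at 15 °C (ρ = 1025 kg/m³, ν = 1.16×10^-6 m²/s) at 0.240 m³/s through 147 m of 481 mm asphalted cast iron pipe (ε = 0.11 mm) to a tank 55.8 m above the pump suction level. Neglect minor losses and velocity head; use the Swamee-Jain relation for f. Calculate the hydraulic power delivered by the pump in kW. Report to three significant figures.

P_hyd ≈ 136 kW

V = 4Q/(πD²) = 1.321 m/s; Re = 5.48×10^5; ε/D = 2.29×10^-4; f = 0.01566
h_f = f(L/D)V²/2g = 0.4256 m
Total head H = z + h_f = 55.8 + 0.4256 = 56.23 m
P_hyd = ρgQH = 1025·9.81·0.240·56.23 = 135.7 kW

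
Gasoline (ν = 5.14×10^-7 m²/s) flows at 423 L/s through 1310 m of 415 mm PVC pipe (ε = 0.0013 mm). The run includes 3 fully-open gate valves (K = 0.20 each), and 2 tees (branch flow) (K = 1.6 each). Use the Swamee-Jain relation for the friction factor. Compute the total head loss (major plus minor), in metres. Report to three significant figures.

V = 4Q/(πD²) = 3.127 m/s; V²/2g = 0.4984 m
Re = 2.52×10^6, ε/D = 3.13×10^-6 → f = 0.01013 (Swamee-Jain)
Major: h_f = f(L/D)·V²/2g = 0.01013·3157·0.4984 = 15.94 m
Minor: ΣK = 3.80; h_m = ΣK·V²/2g = 1.894 m
Total H_L = 15.94 + 1.894 = 17.83 m

H_L ≈ 17.8 m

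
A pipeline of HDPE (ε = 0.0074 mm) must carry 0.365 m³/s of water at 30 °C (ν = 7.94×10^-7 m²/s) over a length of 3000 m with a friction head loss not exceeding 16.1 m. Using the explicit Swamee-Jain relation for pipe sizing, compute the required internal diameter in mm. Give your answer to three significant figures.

Swamee-Jain (Type III): D = 0.66·[ε^1.25·(LQ²/(gh_f))^4.75 + ν·Q^9.4·(L/(gh_f))^5.2]^0.04
LQ²/(gh_f) = 2.531; L/(gh_f) = 18.99
Term 1 = ε^1.25·(…)^4.75 = 3.18×10^-5; Term 2 = ν·Q^9.4·(…)^5.2 = 2.72×10^-4
D = 0.66·(3.18×10^-5 + 2.72×10^-4)^0.04 = 0.4773 m = 477 mm
Check: V = 2.04 m/s, Re = 1.23×10^6, f = 0.01164, h_f = 15.5 m ≈ 16.1 m ✓

D ≈ 477 mm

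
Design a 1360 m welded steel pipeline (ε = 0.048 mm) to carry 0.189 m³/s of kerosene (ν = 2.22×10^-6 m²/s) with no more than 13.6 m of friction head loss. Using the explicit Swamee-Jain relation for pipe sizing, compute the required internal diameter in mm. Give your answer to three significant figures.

D ≈ 346 mm

Swamee-Jain (Type III): D = 0.66·[ε^1.25·(LQ²/(gh_f))^4.75 + ν·Q^9.4·(L/(gh_f))^5.2]^0.04
LQ²/(gh_f) = 0.3641; L/(gh_f) = 10.19
Term 1 = ε^1.25·(…)^4.75 = 3.29×10^-8; Term 2 = ν·Q^9.4·(…)^5.2 = 6.14×10^-8
D = 0.66·(3.29×10^-8 + 6.14×10^-8)^0.04 = 0.3456 m = 346 mm
Check: V = 2.02 m/s, Re = 3.14×10^5, f = 0.01571, h_f = 12.8 m ≈ 13.6 m ✓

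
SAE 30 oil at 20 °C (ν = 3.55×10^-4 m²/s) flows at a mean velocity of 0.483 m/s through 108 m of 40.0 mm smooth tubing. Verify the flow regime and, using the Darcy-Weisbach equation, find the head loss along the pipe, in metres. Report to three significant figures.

Re = VD/ν = 0.483·0.04000/3.55×10^-4 = 54.4 → laminar (Re < 2300)
f = 64/Re = 1.176
h_f = f(L/D)V²/(2g) = 1.176·(108/0.04000)·0.483²/(2·9.81) = 37.75 m

h_f ≈ 37.8 m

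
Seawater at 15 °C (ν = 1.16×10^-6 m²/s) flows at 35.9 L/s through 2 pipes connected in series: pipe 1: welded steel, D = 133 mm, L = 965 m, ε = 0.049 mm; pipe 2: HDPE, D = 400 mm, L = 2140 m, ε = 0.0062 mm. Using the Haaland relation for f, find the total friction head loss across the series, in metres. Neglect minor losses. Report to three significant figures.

H ≈ 43.1 m

Pipe 1: V = 2.584 m/s, Re = 2.96×10^5, ε/D = 3.68×10^-4, f = 0.01728, h_1 = f(L/D)V²/2g = 42.67 m
Pipe 2: V = 0.2857 m/s, Re = 9.85×10^4, ε/D = 1.55×10^-5, f = 0.01794, h_2 = f(L/D)V²/2g = 0.3992 m
Series → Q common, losses add: H = Σh = 43.07 m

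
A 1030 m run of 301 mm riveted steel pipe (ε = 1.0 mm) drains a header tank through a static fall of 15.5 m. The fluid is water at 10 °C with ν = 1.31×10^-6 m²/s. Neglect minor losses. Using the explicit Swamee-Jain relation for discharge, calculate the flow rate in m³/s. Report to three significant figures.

Swamee-Jain (Type II): Q = -0.965·√(gD⁵h_f/L)·ln[ε/(3.7D) + √(3.17ν²L/(gD³h_f))]
√(gD⁵h_f/L) = √(9.81·0.301⁵·15.5/1030) = 0.01910
ε/(3.7D) = 8.98×10^-4; √(3.17ν²L/(gD³h_f)) = 3.68×10^-5
Q = -0.965·0.01910·ln(9.347×10^-4) = 0.1286 m³/s
Check: V = 1.81 m/s, Re = 4.15×10^5, f = 0.02736, h_f = 15.6 m ≈ 15.5 m ✓

Q ≈ 0.129 m³/s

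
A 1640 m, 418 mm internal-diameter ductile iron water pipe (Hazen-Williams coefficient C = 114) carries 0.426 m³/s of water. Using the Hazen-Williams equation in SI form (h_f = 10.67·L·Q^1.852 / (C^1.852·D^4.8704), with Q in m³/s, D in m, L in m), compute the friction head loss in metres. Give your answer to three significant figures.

h_f ≈ 39.1 m

h_f = 10.67·1640·0.426^1.852 / (114^1.852·0.418^4.8704) = 39.11 m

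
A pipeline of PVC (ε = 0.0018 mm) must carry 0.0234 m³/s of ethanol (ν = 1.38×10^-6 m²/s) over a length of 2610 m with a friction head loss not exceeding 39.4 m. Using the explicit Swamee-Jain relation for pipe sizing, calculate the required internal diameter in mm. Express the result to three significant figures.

Swamee-Jain (Type III): D = 0.66·[ε^1.25·(LQ²/(gh_f))^4.75 + ν·Q^9.4·(L/(gh_f))^5.2]^0.04
LQ²/(gh_f) = 0.003697; L/(gh_f) = 6.753
Term 1 = ε^1.25·(…)^4.75 = 1.85×10^-19; Term 2 = ν·Q^9.4·(…)^5.2 = 1.33×10^-17
D = 0.66·(1.85×10^-19 + 1.33×10^-17)^0.04 = 0.1396 m = 140 mm
Check: V = 1.53 m/s, Re = 1.55×10^5, f = 0.01644, h_f = 36.7 m ≈ 39.4 m ✓

D ≈ 140 mm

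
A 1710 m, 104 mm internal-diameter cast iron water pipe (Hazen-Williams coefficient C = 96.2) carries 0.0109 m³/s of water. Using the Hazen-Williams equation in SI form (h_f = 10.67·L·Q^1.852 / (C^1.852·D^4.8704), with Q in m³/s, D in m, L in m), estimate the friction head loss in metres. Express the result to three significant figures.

h_f = 10.67·1710·0.0109^1.852 / (96.2^1.852·0.104^4.8704) = 55.09 m

h_f ≈ 55.1 m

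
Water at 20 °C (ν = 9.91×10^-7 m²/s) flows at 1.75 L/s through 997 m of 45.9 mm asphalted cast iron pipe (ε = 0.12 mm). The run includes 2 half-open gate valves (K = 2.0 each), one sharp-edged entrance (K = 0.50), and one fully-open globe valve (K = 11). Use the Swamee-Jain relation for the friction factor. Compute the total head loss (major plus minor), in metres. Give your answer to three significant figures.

V = 4Q/(πD²) = 1.058 m/s; V²/2g = 0.05701 m
Re = 4.90×10^4, ε/D = 0.00261 → f = 0.02819 (Swamee-Jain)
Major: h_f = f(L/D)·V²/2g = 0.02819·21721·0.05701 = 34.90 m
Minor: ΣK = 15.5; h_m = ΣK·V²/2g = 0.8836 m
Total H_L = 34.90 + 0.8836 = 35.79 m

H_L ≈ 35.8 m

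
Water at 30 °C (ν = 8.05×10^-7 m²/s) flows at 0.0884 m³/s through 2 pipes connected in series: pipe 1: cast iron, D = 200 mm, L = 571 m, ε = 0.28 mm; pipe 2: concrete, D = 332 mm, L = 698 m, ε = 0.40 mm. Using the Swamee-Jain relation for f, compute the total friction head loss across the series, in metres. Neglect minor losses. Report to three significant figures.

Pipe 1: V = 2.814 m/s, Re = 6.99×10^5, ε/D = 0.00140, f = 0.02179, h_1 = f(L/D)V²/2g = 25.10 m
Pipe 2: V = 1.021 m/s, Re = 4.21×10^5, ε/D = 0.00120, f = 0.02131, h_2 = f(L/D)V²/2g = 2.381 m
Series → Q common, losses add: H = Σh = 27.48 m

H ≈ 27.5 m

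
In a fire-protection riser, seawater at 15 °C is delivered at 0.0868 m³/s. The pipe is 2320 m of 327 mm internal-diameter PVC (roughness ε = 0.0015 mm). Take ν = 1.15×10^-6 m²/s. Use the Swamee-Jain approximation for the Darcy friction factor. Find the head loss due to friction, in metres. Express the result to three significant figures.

V = 4Q/(πD²) = 4·0.0868/(π·0.327²) = 1.034 m/s
Re = VD/ν = 1.034·0.327/1.15×10^-6 = 2.94×10^5 → turbulent
ε/D = 0.0015/327 = 4.59×10^-6
Swamee-Jain: f = 0.01448
h_f = f(L/D)V²/(2g) = 0.01448·(2320/0.327)·1.034²/(2·9.81) = 5.595 m

h_f ≈ 5.59 m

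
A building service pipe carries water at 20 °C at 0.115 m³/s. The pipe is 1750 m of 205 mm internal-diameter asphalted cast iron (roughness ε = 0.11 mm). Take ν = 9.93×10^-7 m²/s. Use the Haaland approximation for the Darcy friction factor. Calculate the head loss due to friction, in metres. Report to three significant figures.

V = 4Q/(πD²) = 4·0.115/(π·0.205²) = 3.484 m/s
Re = VD/ν = 3.484·0.205/9.93×10^-7 = 7.19×10^5 → turbulent
ε/D = 0.11/205 = 5.37×10^-4
Haaland: f = 0.01757
h_f = f(L/D)V²/(2g) = 0.01757·(1750/0.205)·3.484²/(2·9.81) = 92.82 m

h_f ≈ 92.8 m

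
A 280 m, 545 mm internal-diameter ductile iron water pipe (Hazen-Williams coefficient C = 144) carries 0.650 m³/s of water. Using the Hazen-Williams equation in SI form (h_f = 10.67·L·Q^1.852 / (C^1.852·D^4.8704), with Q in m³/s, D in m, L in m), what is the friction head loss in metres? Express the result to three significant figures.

h_f = 10.67·280·0.650^1.852 / (144^1.852·0.545^4.8704) = 2.603 m

h_f ≈ 2.60 m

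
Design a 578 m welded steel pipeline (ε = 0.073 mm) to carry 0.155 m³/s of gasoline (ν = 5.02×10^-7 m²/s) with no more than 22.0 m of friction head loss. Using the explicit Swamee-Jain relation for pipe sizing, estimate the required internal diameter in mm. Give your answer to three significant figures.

D ≈ 245 mm

Swamee-Jain (Type III): D = 0.66·[ε^1.25·(LQ²/(gh_f))^4.75 + ν·Q^9.4·(L/(gh_f))^5.2]^0.04
LQ²/(gh_f) = 0.06434; L/(gh_f) = 2.678
Term 1 = ε^1.25·(…)^4.75 = 1.48×10^-11; Term 2 = ν·Q^9.4·(…)^5.2 = 2.06×10^-12
D = 0.66·(1.48×10^-11 + 2.06×10^-12)^0.04 = 0.2447 m = 245 mm
Check: V = 3.30 m/s, Re = 1.61×10^6, f = 0.01547, h_f = 20.2 m ≈ 22.0 m ✓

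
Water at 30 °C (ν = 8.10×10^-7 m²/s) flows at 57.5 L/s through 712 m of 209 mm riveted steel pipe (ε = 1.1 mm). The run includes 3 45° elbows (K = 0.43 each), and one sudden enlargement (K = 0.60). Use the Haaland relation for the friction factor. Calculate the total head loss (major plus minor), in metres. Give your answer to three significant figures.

H_L ≈ 15.4 m

V = 4Q/(πD²) = 1.676 m/s; V²/2g = 0.1432 m
Re = 4.32×10^5, ε/D = 0.00526 → f = 0.03110 (Haaland)
Major: h_f = f(L/D)·V²/2g = 0.03110·3407·0.1432 = 15.17 m
Minor: ΣK = 1.89; h_m = ΣK·V²/2g = 0.2706 m
Total H_L = 15.17 + 0.2706 = 15.44 m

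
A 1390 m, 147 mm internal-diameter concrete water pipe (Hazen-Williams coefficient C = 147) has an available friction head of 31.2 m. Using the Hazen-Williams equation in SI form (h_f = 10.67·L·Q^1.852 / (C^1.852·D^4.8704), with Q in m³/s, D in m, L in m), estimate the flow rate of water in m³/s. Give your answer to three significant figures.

Q ≈ 0.0340 m³/s

Rearranging: Q = [h_f·C^1.852·D^4.8704 / (10.67·L)]^(1/1.852)
Q = [31.2·147^1.852·0.147^4.8704 / (10.67·1390)]^0.540 = 0.03404 m³/s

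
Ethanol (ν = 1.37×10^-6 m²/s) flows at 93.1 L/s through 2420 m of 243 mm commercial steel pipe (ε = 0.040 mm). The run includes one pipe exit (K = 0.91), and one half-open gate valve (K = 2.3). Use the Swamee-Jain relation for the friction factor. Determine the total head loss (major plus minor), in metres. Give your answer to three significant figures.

H_L ≈ 32.8 m

V = 4Q/(πD²) = 2.007 m/s; V²/2g = 0.2054 m
Re = 3.56×10^5, ε/D = 1.65×10^-4 → f = 0.01570 (Swamee-Jain)
Major: h_f = f(L/D)·V²/2g = 0.01570·9959·0.2054 = 32.12 m
Minor: ΣK = 3.21; h_m = ΣK·V²/2g = 0.6593 m
Total H_L = 32.12 + 0.6593 = 32.78 m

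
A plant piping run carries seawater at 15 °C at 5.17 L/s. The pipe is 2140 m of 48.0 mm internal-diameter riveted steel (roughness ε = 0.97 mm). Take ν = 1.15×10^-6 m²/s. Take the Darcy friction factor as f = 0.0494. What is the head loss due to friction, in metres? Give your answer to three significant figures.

h_f ≈ 916 m

V = 4Q/(πD²) = 4·0.00517/(π·0.0480²) = 2.857 m/s
h_f = f(L/D)V²/(2g) = 0.04940·(2140/0.0480)·2.857²/(2·9.81) = 916.3 m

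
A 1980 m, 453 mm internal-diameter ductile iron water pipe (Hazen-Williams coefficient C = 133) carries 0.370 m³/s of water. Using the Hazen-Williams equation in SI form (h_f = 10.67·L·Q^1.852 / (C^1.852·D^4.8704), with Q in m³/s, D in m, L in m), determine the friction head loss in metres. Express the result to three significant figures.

h_f ≈ 18.5 m

h_f = 10.67·1980·0.370^1.852 / (133^1.852·0.453^4.8704) = 18.48 m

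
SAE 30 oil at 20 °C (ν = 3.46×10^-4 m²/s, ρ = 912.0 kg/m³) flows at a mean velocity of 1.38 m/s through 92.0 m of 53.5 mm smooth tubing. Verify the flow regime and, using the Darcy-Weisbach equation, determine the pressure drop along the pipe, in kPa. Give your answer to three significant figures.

Re = VD/ν = 1.38·0.05350/3.46×10^-4 = 213 → laminar (Re < 2300)
f = 64/Re = 0.2999
h_f = f(L/D)V²/(2g) = 0.2999·(92.0/0.05350)·1.38²/(2·9.81) = 50.06 m
Δp = ρg·h_f = 912.0·9.81·50.06 = 447.9 kPa

Δp ≈ 448 kPa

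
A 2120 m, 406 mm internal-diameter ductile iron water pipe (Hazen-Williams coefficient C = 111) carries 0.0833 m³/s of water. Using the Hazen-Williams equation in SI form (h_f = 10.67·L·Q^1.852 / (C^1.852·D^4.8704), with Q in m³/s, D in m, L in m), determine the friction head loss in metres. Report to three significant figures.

h_f ≈ 2.98 m

h_f = 10.67·2120·0.0833^1.852 / (111^1.852·0.406^4.8704) = 2.980 m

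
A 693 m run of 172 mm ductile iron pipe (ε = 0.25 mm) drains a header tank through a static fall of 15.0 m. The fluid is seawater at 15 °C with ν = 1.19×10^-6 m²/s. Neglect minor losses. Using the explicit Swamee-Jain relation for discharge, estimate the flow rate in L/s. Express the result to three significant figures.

Swamee-Jain (Type II): Q = -0.965·√(gD⁵h_f/L)·ln[ε/(3.7D) + √(3.17ν²L/(gD³h_f))]
√(gD⁵h_f/L) = √(9.81·0.172⁵·15.0/693) = 0.005654
ε/(3.7D) = 3.93×10^-4; √(3.17ν²L/(gD³h_f)) = 6.45×10^-5
Q = -0.965·0.005654·ln(4.573×10^-4) = 0.04196 m³/s
Check: V = 1.81 m/s, Re = 2.61×10^5, f = 0.02257, h_f = 15.1 m ≈ 15.0 m ✓

Q ≈ 42.0 L/s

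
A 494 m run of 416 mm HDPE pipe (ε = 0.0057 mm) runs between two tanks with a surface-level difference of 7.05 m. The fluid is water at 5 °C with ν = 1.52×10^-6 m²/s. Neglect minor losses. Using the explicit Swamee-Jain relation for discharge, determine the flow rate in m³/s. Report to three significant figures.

Q ≈ 0.419 m³/s

Swamee-Jain (Type II): Q = -0.965·√(gD⁵h_f/L)·ln[ε/(3.7D) + √(3.17ν²L/(gD³h_f))]
√(gD⁵h_f/L) = √(9.81·0.416⁵·7.05/494) = 0.04176
ε/(3.7D) = 3.70×10^-6; √(3.17ν²L/(gD³h_f)) = 2.70×10^-5
Q = -0.965·0.04176·ln(3.066×10^-5) = 0.4188 m³/s
Check: V = 3.08 m/s, Re = 8.43×10^5, f = 0.01225, h_f = 7.04 m ≈ 7.05 m ✓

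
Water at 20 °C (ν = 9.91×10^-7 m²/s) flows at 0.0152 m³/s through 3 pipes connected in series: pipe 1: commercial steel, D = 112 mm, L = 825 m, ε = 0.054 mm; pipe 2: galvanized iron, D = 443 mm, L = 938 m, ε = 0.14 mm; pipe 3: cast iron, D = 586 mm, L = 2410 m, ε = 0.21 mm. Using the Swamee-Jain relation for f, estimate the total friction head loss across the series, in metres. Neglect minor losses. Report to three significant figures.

H ≈ 17.1 m

Pipe 1: V = 1.543 m/s, Re = 1.74×10^5, ε/D = 4.82×10^-4, f = 0.01909, h_1 = f(L/D)V²/2g = 17.06 m
Pipe 2: V = 0.09862 m/s, Re = 4.41×10^4, ε/D = 3.16×10^-4, f = 0.02251, h_2 = f(L/D)V²/2g = 0.02362 m
Pipe 3: V = 0.05636 m/s, Re = 3.33×10^4, ε/D = 3.58×10^-4, f = 0.02392, h_3 = f(L/D)V²/2g = 0.01592 m
Series → Q common, losses add: H = Σh = 17.10 m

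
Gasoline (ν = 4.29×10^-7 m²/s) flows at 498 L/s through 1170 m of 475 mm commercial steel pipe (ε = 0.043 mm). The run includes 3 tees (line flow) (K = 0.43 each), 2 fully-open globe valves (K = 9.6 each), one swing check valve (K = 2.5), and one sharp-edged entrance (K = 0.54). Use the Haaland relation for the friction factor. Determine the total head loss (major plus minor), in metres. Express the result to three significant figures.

H_L ≈ 21.7 m

V = 4Q/(πD²) = 2.810 m/s; V²/2g = 0.4025 m
Re = 3.11×10^6, ε/D = 9.05×10^-5 → f = 0.01231 (Haaland)
Major: h_f = f(L/D)·V²/2g = 0.01231·2463·0.4025 = 12.20 m
Minor: ΣK = 23.5; h_m = ΣK·V²/2g = 9.472 m
Total H_L = 12.20 + 9.472 = 21.68 m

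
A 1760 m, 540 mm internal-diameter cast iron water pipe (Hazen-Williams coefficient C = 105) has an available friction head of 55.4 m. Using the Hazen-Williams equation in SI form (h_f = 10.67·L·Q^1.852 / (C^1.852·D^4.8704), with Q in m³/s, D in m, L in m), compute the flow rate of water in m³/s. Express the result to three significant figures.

Q ≈ 0.894 m³/s

Rearranging: Q = [h_f·C^1.852·D^4.8704 / (10.67·L)]^(1/1.852)
Q = [55.4·105^1.852·0.540^4.8704 / (10.67·1760)]^0.540 = 0.8938 m³/s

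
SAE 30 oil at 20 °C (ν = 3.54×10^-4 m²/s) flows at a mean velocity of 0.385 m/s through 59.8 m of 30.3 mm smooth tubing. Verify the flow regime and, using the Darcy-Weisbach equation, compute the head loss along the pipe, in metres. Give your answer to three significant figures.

h_f ≈ 29.0 m

Re = VD/ν = 0.385·0.03030/3.54×10^-4 = 33.0 → laminar (Re < 2300)
f = 64/Re = 1.942
h_f = f(L/D)V²/(2g) = 1.942·(59.8/0.03030)·0.385²/(2·9.81) = 28.96 m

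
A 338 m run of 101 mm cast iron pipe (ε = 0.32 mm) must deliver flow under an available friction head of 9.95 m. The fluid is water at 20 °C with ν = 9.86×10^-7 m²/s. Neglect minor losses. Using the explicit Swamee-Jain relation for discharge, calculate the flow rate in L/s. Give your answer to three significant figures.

Q ≈ 11.7 L/s

Swamee-Jain (Type II): Q = -0.965·√(gD⁵h_f/L)·ln[ε/(3.7D) + √(3.17ν²L/(gD³h_f))]
√(gD⁵h_f/L) = √(9.81·0.101⁵·9.95/338) = 0.001742
ε/(3.7D) = 8.56×10^-4; √(3.17ν²L/(gD³h_f)) = 1.02×10^-4
Q = -0.965·0.001742·ln(9.581×10^-4) = 0.01169 m³/s
Check: V = 1.46 m/s, Re = 1.49×10^5, f = 0.02764, h_f = 10.0 m ≈ 9.95 m ✓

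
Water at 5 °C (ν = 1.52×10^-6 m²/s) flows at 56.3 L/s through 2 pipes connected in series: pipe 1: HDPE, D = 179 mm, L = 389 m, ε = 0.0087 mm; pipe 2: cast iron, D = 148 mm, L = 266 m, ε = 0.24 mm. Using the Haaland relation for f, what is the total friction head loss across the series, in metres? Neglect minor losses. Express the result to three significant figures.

Pipe 1: V = 2.237 m/s, Re = 2.63×10^5, ε/D = 4.86×10^-5, f = 0.01509, h_1 = f(L/D)V²/2g = 8.365 m
Pipe 2: V = 3.273 m/s, Re = 3.19×10^5, ε/D = 0.00162, f = 0.02279, h_2 = f(L/D)V²/2g = 22.36 m
Series → Q common, losses add: H = Σh = 30.72 m

H ≈ 30.7 m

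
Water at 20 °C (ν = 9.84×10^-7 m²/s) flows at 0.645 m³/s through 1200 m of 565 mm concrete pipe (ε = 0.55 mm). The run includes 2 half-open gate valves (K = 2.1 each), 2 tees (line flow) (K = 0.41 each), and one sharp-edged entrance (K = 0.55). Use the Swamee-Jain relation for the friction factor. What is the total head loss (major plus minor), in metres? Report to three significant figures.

H_L ≈ 16.1 m

V = 4Q/(πD²) = 2.573 m/s; V²/2g = 0.3373 m
Re = 1.48×10^6, ε/D = 9.73×10^-4 → f = 0.01979 (Swamee-Jain)
Major: h_f = f(L/D)·V²/2g = 0.01979·2124·0.3373 = 14.18 m
Minor: ΣK = 5.57; h_m = ΣK·V²/2g = 1.879 m
Total H_L = 14.18 + 1.879 = 16.06 m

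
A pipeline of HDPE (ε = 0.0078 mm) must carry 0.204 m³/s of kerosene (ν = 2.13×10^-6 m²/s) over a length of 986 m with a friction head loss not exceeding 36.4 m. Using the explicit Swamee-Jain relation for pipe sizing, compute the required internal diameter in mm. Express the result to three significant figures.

D ≈ 267 mm

Swamee-Jain (Type III): D = 0.66·[ε^1.25·(LQ²/(gh_f))^4.75 + ν·Q^9.4·(L/(gh_f))^5.2]^0.04
LQ²/(gh_f) = 0.1149; L/(gh_f) = 2.761
Term 1 = ε^1.25·(…)^4.75 = 1.42×10^-11; Term 2 = ν·Q^9.4·(…)^5.2 = 1.36×10^-10
D = 0.66·(1.42×10^-11 + 1.36×10^-10)^0.04 = 0.2670 m = 267 mm
Check: V = 3.64 m/s, Re = 4.57×10^5, f = 0.01374, h_f = 34.3 m ≈ 36.4 m ✓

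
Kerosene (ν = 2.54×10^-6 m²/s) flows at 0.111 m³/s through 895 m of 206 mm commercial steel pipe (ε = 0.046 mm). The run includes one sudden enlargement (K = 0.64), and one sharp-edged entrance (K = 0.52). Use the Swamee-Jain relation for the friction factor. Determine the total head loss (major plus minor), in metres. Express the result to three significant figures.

V = 4Q/(πD²) = 3.330 m/s; V²/2g = 0.5653 m
Re = 2.70×10^5, ε/D = 2.23×10^-4 → f = 0.01668 (Swamee-Jain)
Major: h_f = f(L/D)·V²/2g = 0.01668·4345·0.5653 = 40.98 m
Minor: ΣK = 1.16; h_m = ΣK·V²/2g = 0.6558 m
Total H_L = 40.98 + 0.6558 = 41.63 m

H_L ≈ 41.6 m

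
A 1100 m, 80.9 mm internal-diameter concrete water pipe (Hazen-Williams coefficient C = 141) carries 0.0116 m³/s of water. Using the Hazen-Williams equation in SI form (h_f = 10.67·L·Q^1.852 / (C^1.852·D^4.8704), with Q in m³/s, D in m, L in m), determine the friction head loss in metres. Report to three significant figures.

h_f = 10.67·1100·0.0116^1.852 / (141^1.852·0.0809^4.8704) = 66.57 m

h_f ≈ 66.6 m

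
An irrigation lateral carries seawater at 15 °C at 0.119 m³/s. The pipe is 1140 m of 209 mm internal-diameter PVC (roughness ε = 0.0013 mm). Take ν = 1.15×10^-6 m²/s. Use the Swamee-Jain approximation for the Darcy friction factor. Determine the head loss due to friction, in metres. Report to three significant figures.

V = 4Q/(πD²) = 4·0.119/(π·0.209²) = 3.469 m/s
Re = VD/ν = 3.469·0.209/1.15×10^-6 = 6.30×10^5 → turbulent
ε/D = 0.0013/209 = 6.22×10^-6
Swamee-Jain: f = 0.01268
h_f = f(L/D)V²/(2g) = 0.01268·(1140/0.209)·3.469²/(2·9.81) = 42.42 m

h_f ≈ 42.4 m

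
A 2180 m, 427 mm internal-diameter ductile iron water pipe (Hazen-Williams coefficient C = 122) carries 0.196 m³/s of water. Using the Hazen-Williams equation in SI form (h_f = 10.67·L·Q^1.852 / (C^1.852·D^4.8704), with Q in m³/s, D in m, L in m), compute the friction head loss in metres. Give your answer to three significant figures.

h_f ≈ 9.82 m

h_f = 10.67·2180·0.196^1.852 / (122^1.852·0.427^4.8704) = 9.815 m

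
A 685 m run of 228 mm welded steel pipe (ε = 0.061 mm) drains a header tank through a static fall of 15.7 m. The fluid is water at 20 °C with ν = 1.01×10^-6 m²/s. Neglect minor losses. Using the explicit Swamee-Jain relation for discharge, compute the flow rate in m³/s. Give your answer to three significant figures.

Q ≈ 0.104 m³/s

Swamee-Jain (Type II): Q = -0.965·√(gD⁵h_f/L)·ln[ε/(3.7D) + √(3.17ν²L/(gD³h_f))]
√(gD⁵h_f/L) = √(9.81·0.228⁵·15.7/685) = 0.01177
ε/(3.7D) = 7.23×10^-5; √(3.17ν²L/(gD³h_f)) = 3.48×10^-5
Q = -0.965·0.01177·ln(1.071×10^-4) = 0.1038 m³/s
Check: V = 2.54 m/s, Re = 5.74×10^5, f = 0.01595, h_f = 15.8 m ≈ 15.7 m ✓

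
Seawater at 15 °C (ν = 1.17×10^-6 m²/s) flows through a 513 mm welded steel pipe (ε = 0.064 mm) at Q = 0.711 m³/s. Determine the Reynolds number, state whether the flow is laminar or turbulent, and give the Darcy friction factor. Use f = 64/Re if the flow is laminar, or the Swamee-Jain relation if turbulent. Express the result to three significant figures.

V = 4Q/(πD²) = 3.440 m/s
Re = VD/ν = 3.440·0.513/1.17×10^-6 = 1.51×10^6
Re > 4000 → turbulent; ε/D = 1.25×10^-4
Swamee-Jain: f = 0.01349

Re ≈ 1.51×10^6; turbulent; f ≈ 0.0135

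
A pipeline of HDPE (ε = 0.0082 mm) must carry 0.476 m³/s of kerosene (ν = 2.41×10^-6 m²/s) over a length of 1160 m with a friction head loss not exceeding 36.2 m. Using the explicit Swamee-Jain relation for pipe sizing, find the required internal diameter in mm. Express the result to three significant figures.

Swamee-Jain (Type III): D = 0.66·[ε^1.25·(LQ²/(gh_f))^4.75 + ν·Q^9.4·(L/(gh_f))^5.2]^0.04
LQ²/(gh_f) = 0.7401; L/(gh_f) = 3.266
Term 1 = ε^1.25·(…)^4.75 = 1.05×10^-7; Term 2 = ν·Q^9.4·(…)^5.2 = 1.06×10^-6
D = 0.66·(1.05×10^-7 + 1.06×10^-6)^0.04 = 0.3821 m = 382 mm
Check: V = 4.15 m/s, Re = 6.58×10^5, f = 0.01287, h_f = 34.3 m ≈ 36.2 m ✓

D ≈ 382 mm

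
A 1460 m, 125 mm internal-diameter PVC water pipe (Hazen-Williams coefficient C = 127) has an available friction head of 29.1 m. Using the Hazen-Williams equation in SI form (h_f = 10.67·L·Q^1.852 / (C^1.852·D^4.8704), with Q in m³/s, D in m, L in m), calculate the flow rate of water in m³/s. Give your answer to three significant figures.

Rearranging: Q = [h_f·C^1.852·D^4.8704 / (10.67·L)]^(1/1.852)
Q = [29.1·127^1.852·0.125^4.8704 / (10.67·1460)]^0.540 = 0.01801 m³/s

Q ≈ 0.0180 m³/s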